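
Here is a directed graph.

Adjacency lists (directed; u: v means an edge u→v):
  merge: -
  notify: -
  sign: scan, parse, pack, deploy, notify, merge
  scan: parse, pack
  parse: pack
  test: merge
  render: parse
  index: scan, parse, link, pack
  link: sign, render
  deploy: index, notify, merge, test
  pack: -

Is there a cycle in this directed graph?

DFS with white/gray/black marking, starting from index:
index gray
  scan gray
    parse gray
      pack gray
      pack black
    parse black
    scan→pack: pack black — skip
  scan black
  index→parse: parse black — skip
  link gray
    sign gray
      sign→scan: scan black — skip
      sign→parse: parse black — skip
      sign→pack: pack black — skip
      deploy gray
        deploy→index: index is gray → back edge
Back edge found, so a cycle exists: index → link → sign → deploy → index.

Yes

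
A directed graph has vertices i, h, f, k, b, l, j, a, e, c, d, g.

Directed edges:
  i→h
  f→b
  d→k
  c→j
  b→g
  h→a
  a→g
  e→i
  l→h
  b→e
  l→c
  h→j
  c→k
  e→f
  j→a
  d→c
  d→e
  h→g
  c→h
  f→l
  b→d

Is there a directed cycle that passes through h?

No

h lies on a cycle iff there is a path from h back to itself.
Exploring from h, it never reaches itself; equivalently, its strongly connected component is a singleton.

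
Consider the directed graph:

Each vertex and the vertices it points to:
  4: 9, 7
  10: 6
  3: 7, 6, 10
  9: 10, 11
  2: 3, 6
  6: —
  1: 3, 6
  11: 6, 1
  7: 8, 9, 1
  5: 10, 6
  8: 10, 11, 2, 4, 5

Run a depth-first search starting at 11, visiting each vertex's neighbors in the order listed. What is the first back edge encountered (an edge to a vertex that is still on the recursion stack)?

8->11

DFS from 11 (visiting each vertex's neighbors in the order listed); mark gray on enter, black on exit:
11 gray
  6 gray
  6 black
  1 gray
    3 gray
      7 gray
        8 gray
          10 gray
            10→6: 6 black — skip
          10 black
          8→11: 11 is gray → back edge
First back edge: 8 → 11.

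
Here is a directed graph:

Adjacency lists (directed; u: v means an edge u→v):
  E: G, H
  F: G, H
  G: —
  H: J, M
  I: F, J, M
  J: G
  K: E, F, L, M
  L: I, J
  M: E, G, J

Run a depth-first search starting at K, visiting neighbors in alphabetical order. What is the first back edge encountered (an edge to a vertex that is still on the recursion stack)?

M->E

DFS from K (visiting neighbors in alphabetical order); mark gray on enter, black on exit:
K gray
  E gray
    G gray
    G black
    H gray
      J gray
        J→G: G black — skip
      J black
      M gray
        M→E: E is gray → back edge
First back edge: M → E.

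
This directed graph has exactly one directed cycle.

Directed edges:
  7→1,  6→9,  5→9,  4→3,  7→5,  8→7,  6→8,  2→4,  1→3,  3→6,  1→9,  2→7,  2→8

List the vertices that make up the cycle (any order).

1, 3, 6, 7, 8

DFS with gray/black marking from 7:
7 gray
  5 gray
    9 gray
    9 black
  5 black
  1 gray
    1→9: 9 black — skip
    3 gray
      6 gray
        6→9: 9 black — skip
        8 gray
          8→7: 7 is gray → back edge
Back edge closes the cycle 7 → 1 → 3 → 6 → 8 → 7; its vertices are {1, 3, 6, 7, 8}.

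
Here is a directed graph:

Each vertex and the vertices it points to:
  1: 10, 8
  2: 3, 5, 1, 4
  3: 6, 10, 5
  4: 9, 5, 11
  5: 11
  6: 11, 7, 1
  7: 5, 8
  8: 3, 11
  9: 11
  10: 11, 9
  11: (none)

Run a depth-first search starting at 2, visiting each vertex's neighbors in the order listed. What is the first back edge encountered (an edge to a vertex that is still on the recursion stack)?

8->3

DFS from 2 (visiting each vertex's neighbors in the order listed); mark gray on enter, black on exit:
2 gray
  3 gray
    6 gray
      11 gray
      11 black
      7 gray
        5 gray
          5→11: 11 black — skip
        5 black
        8 gray
          8→3: 3 is gray → back edge
First back edge: 8 → 3.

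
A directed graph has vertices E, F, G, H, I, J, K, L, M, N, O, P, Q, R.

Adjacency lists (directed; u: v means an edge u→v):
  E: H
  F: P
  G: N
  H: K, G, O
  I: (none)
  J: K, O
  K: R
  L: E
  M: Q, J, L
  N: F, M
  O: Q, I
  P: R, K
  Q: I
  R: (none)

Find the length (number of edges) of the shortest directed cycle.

6

For each vertex v, BFS finds the shortest path from v back to v.
The shortest such closed walk is H → G → N → M → L → E → H, length 6.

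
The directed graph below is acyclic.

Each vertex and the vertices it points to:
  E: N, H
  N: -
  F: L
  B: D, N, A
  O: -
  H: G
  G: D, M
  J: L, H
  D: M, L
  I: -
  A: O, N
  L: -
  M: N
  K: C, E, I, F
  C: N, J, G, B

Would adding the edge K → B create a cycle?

Adding K→B creates a cycle iff B can already reach K.
Explore from B: no path reaches K. The graph stays acyclic.

No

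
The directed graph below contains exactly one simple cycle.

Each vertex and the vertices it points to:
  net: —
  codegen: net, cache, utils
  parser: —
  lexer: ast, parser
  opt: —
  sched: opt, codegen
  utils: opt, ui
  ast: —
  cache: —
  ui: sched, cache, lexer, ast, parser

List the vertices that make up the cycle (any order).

ui, sched, utils, codegen

DFS with gray/black marking from utils:
utils gray
  opt gray
  opt black
  ui gray
    sched gray
      sched→opt: opt black — skip
      codegen gray
        net gray
        net black
        cache gray
        cache black
        codegen→utils: utils is gray → back edge
Back edge closes the cycle utils → ui → sched → codegen → utils; its vertices are {ui, sched, utils, codegen}.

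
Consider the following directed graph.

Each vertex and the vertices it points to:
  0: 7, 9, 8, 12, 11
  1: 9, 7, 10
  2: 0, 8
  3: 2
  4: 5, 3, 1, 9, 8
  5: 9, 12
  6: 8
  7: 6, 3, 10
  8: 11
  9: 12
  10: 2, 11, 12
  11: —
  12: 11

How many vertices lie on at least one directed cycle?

A vertex is on a directed cycle iff it belongs to a strongly connected component of size ≥ 2 (or has a self-loop).
The vertices on cycles are {0, 2, 3, 7, 10} — 5 in total.

5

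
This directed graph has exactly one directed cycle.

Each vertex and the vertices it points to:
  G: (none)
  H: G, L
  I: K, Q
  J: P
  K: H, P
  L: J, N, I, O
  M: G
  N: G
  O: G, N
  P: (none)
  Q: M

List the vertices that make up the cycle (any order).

DFS with gray/black marking from L:
L gray
  J gray
    P gray
    P black
  J black
  N gray
    G gray
    G black
  N black
  I gray
    K gray
      H gray
        H→G: G black — skip
        H→L: L is gray → back edge
Back edge closes the cycle L → I → K → H → L; its vertices are {H, I, K, L}.

H, I, K, L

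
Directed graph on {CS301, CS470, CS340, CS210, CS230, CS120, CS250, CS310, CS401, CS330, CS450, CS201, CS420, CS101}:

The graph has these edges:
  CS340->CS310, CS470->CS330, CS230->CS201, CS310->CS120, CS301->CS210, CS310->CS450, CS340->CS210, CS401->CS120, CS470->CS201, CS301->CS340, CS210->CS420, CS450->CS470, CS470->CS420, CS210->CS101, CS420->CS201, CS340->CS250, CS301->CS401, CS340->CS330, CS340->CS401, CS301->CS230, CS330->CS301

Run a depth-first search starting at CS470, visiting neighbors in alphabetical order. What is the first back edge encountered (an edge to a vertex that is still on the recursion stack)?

CS450→CS470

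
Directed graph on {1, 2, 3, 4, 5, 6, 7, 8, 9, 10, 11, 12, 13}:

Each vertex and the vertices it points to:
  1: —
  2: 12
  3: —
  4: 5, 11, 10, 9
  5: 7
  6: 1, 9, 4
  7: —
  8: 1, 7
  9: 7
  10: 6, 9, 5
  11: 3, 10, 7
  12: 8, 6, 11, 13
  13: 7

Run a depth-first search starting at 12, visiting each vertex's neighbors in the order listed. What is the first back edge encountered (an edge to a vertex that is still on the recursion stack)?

DFS from 12 (visiting each vertex's neighbors in the order listed); mark gray on enter, black on exit:
12 gray
  8 gray
    1 gray
    1 black
    7 gray
    7 black
  8 black
  6 gray
    6→1: 1 black — skip
    9 gray
      9→7: 7 black — skip
    9 black
    4 gray
      5 gray
        5→7: 7 black — skip
      5 black
      11 gray
        3 gray
        3 black
        10 gray
          10→6: 6 is gray → back edge
First back edge: 10 → 6.

10→6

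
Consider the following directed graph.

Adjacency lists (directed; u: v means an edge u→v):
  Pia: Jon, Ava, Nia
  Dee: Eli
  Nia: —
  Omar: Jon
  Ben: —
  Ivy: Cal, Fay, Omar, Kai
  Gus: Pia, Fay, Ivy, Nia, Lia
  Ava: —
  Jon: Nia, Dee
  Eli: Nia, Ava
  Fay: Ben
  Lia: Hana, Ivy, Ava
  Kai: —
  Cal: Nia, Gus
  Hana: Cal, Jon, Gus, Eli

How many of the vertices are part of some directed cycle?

5

A vertex is on a directed cycle iff it belongs to a strongly connected component of size ≥ 2 (or has a self-loop).
The vertices on cycles are {Cal, Gus, Ivy, Lia, Hana} — 5 in total.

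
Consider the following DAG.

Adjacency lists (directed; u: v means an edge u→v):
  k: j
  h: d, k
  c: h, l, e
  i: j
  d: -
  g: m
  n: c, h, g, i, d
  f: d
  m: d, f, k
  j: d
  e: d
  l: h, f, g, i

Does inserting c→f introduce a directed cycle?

No

Adding c→f creates a cycle iff f can already reach c.
Explore from f: no path reaches c. The graph stays acyclic.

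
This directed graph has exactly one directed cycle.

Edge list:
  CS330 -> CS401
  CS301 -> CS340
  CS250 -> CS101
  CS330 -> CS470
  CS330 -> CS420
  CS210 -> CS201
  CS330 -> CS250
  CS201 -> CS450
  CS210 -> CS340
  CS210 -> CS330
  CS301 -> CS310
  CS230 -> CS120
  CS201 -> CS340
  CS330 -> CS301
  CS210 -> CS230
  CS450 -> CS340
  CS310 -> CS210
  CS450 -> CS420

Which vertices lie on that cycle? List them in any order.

CS210, CS301, CS310, CS330

DFS with gray/black marking from CS210:
CS210 gray
  CS230 gray
    CS120 gray
    CS120 black
  CS230 black
  CS330 gray
    CS250 gray
      CS101 gray
      CS101 black
    CS250 black
    CS470 gray
    CS470 black
    CS401 gray
    CS401 black
    CS420 gray
    CS420 black
    CS301 gray
      CS340 gray
      CS340 black
      CS310 gray
        CS310→CS210: CS210 is gray → back edge
Back edge closes the cycle CS210 → CS330 → CS301 → CS310 → CS210; its vertices are {CS210, CS301, CS310, CS330}.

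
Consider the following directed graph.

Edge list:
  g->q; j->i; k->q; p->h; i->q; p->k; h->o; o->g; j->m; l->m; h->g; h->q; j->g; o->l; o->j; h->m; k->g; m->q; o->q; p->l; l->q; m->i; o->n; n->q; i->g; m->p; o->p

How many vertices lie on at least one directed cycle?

A vertex is on a directed cycle iff it belongs to a strongly connected component of size ≥ 2 (or has a self-loop).
The vertices on cycles are {h, j, l, m, o, p} — 6 in total.

6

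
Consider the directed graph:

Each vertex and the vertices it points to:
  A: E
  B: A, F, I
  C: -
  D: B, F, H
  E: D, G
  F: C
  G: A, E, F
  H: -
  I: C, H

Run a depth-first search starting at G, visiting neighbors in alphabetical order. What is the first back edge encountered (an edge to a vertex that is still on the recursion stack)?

DFS from G (visiting neighbors in alphabetical order); mark gray on enter, black on exit:
G gray
  A gray
    E gray
      D gray
        B gray
          B→A: A is gray → back edge
First back edge: B → A.

B→A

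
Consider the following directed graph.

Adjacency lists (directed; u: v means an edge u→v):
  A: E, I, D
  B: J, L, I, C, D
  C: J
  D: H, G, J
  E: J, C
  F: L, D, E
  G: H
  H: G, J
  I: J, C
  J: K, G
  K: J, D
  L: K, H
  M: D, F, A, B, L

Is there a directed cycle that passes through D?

Yes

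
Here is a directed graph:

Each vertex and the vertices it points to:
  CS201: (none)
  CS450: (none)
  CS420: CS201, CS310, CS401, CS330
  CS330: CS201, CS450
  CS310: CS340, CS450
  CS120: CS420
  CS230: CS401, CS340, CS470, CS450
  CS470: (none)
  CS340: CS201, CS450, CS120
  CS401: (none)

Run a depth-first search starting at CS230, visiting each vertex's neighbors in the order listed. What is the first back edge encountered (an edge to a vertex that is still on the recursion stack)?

DFS from CS230 (visiting each vertex's neighbors in the order listed); mark gray on enter, black on exit:
CS230 gray
  CS401 gray
  CS401 black
  CS340 gray
    CS201 gray
    CS201 black
    CS450 gray
    CS450 black
    CS120 gray
      CS420 gray
        CS420→CS201: CS201 black — skip
        CS310 gray
          CS310→CS340: CS340 is gray → back edge
First back edge: CS310 → CS340.

CS310→CS340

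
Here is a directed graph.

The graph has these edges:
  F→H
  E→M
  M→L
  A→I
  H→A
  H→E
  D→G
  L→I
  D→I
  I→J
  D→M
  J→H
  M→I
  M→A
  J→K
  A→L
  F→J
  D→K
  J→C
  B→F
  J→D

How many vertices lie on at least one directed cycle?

8

A vertex is on a directed cycle iff it belongs to a strongly connected component of size ≥ 2 (or has a self-loop).
The vertices on cycles are {A, D, E, H, I, J, L, M} — 8 in total.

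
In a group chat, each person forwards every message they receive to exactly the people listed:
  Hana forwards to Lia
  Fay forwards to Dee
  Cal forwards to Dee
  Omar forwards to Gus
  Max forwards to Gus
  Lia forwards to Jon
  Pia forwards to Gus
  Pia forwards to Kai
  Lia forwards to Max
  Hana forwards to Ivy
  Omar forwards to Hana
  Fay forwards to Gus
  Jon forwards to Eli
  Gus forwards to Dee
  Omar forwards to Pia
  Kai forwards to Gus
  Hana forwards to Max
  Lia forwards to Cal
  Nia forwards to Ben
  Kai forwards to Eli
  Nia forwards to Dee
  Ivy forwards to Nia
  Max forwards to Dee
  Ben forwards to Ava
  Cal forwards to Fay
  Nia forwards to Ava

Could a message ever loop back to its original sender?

No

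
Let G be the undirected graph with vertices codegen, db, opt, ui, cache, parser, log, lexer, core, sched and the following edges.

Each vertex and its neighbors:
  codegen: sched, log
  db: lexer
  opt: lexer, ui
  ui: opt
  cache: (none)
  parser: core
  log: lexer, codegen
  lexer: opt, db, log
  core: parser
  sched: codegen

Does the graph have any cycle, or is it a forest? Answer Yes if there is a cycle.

DFS, tracking each vertex's parent; an edge to a visited non-parent vertex closes a cycle.
Start from opt:
visit opt (parent –)
  visit lexer (parent opt)
    lexer–opt: parent, skip
    visit db (parent lexer)
      db–lexer: parent, skip
    visit log (parent lexer)
      log–lexer: parent, skip
      visit codegen (parent log)
        visit sched (parent codegen)
          sched–codegen: parent, skip
        codegen–log: parent, skip
  visit ui (parent opt)
    ui–opt: parent, skip
visit cache (parent –)
visit parser (parent –)
  visit core (parent parser)
    core–parser: parent, skip
No non-parent visited neighbor found — the graph is a forest.

No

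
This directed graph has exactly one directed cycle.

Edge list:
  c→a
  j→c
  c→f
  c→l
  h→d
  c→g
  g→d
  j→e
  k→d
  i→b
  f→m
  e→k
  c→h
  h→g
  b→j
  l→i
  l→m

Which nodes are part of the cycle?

b, c, i, j, l

DFS with gray/black marking from j:
j gray
  c gray
    a gray
    a black
    g gray
      d gray
      d black
    g black
    f gray
      m gray
      m black
    f black
    h gray
      h→d: d black — skip
      h→g: g black — skip
    h black
    l gray
      l→m: m black — skip
      i gray
        b gray
          b→j: j is gray → back edge
Back edge closes the cycle j → c → l → i → b → j; its vertices are {b, c, i, j, l}.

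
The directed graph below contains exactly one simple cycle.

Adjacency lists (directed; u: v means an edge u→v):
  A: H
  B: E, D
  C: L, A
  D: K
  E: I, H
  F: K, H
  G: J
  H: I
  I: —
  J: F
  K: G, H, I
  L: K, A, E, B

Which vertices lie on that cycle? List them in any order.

F, G, J, K

DFS with gray/black marking from K:
K gray
  G gray
    J gray
      F gray
        F→K: K is gray → back edge
Back edge closes the cycle K → G → J → F → K; its vertices are {F, G, J, K}.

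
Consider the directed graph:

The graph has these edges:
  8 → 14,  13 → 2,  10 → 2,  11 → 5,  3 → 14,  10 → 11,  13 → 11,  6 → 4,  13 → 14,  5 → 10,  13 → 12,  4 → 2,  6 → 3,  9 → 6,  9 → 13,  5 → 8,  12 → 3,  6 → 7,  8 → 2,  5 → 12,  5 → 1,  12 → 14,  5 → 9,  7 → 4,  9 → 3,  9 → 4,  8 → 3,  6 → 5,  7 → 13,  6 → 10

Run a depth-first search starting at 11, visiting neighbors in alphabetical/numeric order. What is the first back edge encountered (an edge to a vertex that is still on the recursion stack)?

6→5

DFS from 11 (visiting neighbors in alphabetical/numeric order); mark gray on enter, black on exit:
11 gray
  5 gray
    1 gray
    1 black
    8 gray
      2 gray
      2 black
      3 gray
        14 gray
        14 black
      3 black
      8→14: 14 black — skip
    8 black
    9 gray
      9→3: 3 black — skip
      4 gray
        4→2: 2 black — skip
      4 black
      6 gray
        6→3: 3 black — skip
        6→4: 4 black — skip
        6→5: 5 is gray → back edge
First back edge: 6 → 5.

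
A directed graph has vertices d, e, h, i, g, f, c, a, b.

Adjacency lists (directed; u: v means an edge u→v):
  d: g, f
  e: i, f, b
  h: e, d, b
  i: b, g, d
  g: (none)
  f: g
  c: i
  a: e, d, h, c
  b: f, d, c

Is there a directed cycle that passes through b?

Yes

b is on a cycle iff b can reach itself via ≥1 edge.
b → c → i → b — yes.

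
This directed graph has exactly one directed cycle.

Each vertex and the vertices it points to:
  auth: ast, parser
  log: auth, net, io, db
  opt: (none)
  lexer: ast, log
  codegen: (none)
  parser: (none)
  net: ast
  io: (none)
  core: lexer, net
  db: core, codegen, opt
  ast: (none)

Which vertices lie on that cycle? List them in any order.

db, log, core, lexer

DFS with gray/black marking from log:
log gray
  auth gray
    ast gray
    ast black
    parser gray
    parser black
  auth black
  net gray
    net→ast: ast black — skip
  net black
  io gray
  io black
  db gray
    core gray
      lexer gray
        lexer→ast: ast black — skip
        lexer→log: log is gray → back edge
Back edge closes the cycle log → db → core → lexer → log; its vertices are {db, log, core, lexer}.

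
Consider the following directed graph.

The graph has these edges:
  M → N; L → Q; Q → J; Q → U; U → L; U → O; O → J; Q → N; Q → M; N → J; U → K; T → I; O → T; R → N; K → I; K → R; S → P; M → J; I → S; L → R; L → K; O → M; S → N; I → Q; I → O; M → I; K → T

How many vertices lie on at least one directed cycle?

A vertex is on a directed cycle iff it belongs to a strongly connected component of size ≥ 2 (or has a self-loop).
The vertices on cycles are {I, K, L, M, O, Q, T, U} — 8 in total.

8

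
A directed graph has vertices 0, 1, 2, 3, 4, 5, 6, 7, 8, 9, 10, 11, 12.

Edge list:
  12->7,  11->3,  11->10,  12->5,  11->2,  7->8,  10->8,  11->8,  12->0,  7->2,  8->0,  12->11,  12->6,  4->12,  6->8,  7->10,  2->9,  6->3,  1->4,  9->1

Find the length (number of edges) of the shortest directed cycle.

6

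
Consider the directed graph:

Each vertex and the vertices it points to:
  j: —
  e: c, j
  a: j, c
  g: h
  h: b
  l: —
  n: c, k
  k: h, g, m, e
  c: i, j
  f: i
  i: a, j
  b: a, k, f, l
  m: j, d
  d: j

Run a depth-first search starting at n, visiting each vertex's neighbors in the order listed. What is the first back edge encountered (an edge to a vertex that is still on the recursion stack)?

a→c

DFS from n (visiting each vertex's neighbors in the order listed); mark gray on enter, black on exit:
n gray
  c gray
    i gray
      a gray
        j gray
        j black
        a→c: c is gray → back edge
First back edge: a → c.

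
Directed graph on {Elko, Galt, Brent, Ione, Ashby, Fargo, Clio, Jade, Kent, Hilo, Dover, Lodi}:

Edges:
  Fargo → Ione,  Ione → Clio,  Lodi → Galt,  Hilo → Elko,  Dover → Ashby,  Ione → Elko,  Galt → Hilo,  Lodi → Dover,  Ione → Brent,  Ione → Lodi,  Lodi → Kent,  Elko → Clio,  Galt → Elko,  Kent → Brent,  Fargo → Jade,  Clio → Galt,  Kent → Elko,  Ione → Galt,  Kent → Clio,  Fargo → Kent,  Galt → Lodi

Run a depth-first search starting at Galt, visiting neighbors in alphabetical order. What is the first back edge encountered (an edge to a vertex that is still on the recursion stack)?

Clio→Galt

DFS from Galt (visiting neighbors in alphabetical order); mark gray on enter, black on exit:
Galt gray
  Elko gray
    Clio gray
      Clio→Galt: Galt is gray → back edge
First back edge: Clio → Galt.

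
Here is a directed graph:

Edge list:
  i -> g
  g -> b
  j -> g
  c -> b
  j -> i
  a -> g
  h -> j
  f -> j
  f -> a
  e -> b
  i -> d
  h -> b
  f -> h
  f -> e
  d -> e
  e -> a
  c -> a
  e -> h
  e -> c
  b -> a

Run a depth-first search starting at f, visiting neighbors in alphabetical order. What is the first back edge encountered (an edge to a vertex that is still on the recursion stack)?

b->a

DFS from f (visiting neighbors in alphabetical order); mark gray on enter, black on exit:
f gray
  a gray
    g gray
      b gray
        b→a: a is gray → back edge
First back edge: b → a.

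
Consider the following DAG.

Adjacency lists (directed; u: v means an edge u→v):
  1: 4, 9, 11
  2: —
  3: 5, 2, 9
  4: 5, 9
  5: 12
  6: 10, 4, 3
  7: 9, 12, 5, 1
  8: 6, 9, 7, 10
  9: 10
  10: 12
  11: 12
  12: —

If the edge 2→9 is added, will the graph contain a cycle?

Adding 2→9 creates a cycle iff 9 can already reach 2.
Explore from 9: no path reaches 2. The graph stays acyclic.

No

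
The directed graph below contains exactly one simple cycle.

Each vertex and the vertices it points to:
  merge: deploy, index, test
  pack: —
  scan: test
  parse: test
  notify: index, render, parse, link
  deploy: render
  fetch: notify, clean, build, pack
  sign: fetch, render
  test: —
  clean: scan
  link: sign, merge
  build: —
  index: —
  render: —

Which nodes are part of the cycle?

link, sign, fetch, notify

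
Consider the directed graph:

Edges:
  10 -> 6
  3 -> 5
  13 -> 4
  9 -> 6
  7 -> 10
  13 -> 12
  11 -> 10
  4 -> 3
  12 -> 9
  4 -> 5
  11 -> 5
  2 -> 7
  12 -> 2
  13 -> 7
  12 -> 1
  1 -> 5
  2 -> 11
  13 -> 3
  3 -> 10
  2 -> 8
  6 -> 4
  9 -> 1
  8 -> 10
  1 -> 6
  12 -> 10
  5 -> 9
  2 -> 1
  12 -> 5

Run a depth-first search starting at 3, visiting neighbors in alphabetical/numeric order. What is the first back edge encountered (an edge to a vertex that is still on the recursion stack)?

1→5

DFS from 3 (visiting neighbors in alphabetical/numeric order); mark gray on enter, black on exit:
3 gray
  5 gray
    9 gray
      1 gray
        1→5: 5 is gray → back edge
First back edge: 1 → 5.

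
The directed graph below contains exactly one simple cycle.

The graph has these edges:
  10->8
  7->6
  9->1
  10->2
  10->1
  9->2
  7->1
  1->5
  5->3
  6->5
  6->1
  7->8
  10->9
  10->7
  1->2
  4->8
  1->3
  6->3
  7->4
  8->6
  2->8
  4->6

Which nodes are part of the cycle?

DFS with gray/black marking from 8:
8 gray
  6 gray
    3 gray
    3 black
    1 gray
      5 gray
        5→3: 3 black — skip
      5 black
      1→3: 3 black — skip
      2 gray
        2→8: 8 is gray → back edge
Back edge closes the cycle 8 → 6 → 1 → 2 → 8; its vertices are {1, 2, 6, 8}.

1, 2, 6, 8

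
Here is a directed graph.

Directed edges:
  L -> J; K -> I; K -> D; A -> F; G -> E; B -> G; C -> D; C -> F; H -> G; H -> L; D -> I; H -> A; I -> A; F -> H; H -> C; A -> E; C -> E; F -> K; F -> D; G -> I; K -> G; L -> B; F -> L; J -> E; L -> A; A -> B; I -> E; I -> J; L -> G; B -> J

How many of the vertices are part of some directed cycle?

A vertex is on a directed cycle iff it belongs to a strongly connected component of size ≥ 2 (or has a self-loop).
The vertices on cycles are {A, B, C, D, F, G, H, I, K, L} — 10 in total.

10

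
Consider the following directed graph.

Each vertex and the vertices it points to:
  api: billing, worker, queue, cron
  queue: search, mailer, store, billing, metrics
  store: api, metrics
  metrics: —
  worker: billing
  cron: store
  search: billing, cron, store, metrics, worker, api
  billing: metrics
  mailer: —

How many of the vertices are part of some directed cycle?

5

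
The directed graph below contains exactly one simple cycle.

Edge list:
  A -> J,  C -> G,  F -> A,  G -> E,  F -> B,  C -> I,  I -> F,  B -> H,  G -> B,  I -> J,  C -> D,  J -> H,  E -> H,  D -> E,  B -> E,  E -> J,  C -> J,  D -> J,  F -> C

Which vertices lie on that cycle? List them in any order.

C, F, I

DFS with gray/black marking from F:
F gray
  B gray
    H gray
    H black
    E gray
      J gray
        J→H: H black — skip
      J black
      E→H: H black — skip
    E black
  B black
  A gray
    A→J: J black — skip
  A black
  C gray
    G gray
      G→B: B black — skip
      G→E: E black — skip
    G black
    I gray
      I→J: J black — skip
      I→F: F is gray → back edge
Back edge closes the cycle F → C → I → F; its vertices are {C, F, I}.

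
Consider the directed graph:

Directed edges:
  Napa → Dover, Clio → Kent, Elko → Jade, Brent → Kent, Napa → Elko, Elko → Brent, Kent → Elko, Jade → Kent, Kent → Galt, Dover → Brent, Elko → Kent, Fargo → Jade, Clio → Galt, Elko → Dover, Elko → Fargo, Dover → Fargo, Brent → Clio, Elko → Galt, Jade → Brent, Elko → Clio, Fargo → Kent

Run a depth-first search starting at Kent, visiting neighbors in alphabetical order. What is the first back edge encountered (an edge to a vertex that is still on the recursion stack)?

Clio→Kent

DFS from Kent (visiting neighbors in alphabetical order); mark gray on enter, black on exit:
Kent gray
  Elko gray
    Brent gray
      Clio gray
        Galt gray
        Galt black
        Clio→Kent: Kent is gray → back edge
First back edge: Clio → Kent.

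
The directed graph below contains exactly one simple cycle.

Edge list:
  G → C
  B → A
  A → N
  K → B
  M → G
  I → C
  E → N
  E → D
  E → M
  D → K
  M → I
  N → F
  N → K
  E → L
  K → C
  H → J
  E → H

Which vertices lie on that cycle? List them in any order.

DFS with gray/black marking from N:
N gray
  F gray
  F black
  K gray
    C gray
    C black
    B gray
      A gray
        A→N: N is gray → back edge
Back edge closes the cycle N → K → B → A → N; its vertices are {A, B, K, N}.

A, B, K, N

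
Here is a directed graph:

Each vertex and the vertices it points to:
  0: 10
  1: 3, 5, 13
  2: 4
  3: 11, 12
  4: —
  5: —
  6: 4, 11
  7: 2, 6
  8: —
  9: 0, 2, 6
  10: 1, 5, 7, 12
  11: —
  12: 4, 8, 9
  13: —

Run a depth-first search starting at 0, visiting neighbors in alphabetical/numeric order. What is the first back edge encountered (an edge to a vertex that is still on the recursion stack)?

9->0

DFS from 0 (visiting neighbors in alphabetical/numeric order); mark gray on enter, black on exit:
0 gray
  10 gray
    1 gray
      3 gray
        11 gray
        11 black
        12 gray
          4 gray
          4 black
          8 gray
          8 black
          9 gray
            9→0: 0 is gray → back edge
First back edge: 9 → 0.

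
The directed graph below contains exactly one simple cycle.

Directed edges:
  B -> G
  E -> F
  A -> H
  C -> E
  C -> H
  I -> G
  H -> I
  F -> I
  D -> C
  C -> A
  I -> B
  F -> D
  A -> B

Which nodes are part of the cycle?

C, D, E, F

DFS with gray/black marking from F:
F gray
  I gray
    G gray
    G black
    B gray
      B→G: G black — skip
    B black
  I black
  D gray
    C gray
      H gray
        H→I: I black — skip
      H black
      E gray
        E→F: F is gray → back edge
Back edge closes the cycle F → D → C → E → F; its vertices are {C, D, E, F}.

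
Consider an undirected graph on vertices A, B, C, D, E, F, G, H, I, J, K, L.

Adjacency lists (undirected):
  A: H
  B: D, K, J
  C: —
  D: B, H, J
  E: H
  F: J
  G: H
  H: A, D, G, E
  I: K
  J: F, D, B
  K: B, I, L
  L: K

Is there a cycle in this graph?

DFS, tracking each vertex's parent; an edge to a visited non-parent vertex closes a cycle.
Start from L:
visit L (parent –)
  visit K (parent L)
    visit B (parent K)
      visit D (parent B)
        D–B: parent, skip
        visit H (parent D)
          visit A (parent H)
            A–H: parent, skip
          H–D: parent, skip
          visit G (parent H)
            G–H: parent, skip
          visit E (parent H)
            E–H: parent, skip
        visit J (parent D)
          visit F (parent J)
            F–J: parent, skip
          J–D: parent, skip
          J–B: B visited and ≠ parent → cycle
Cycle: B – D – J – B.

Yes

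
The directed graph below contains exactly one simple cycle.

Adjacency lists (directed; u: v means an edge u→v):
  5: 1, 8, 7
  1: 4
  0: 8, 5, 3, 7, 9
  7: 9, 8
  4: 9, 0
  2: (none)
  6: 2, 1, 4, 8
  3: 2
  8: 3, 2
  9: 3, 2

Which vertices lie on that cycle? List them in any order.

0, 1, 4, 5

DFS with gray/black marking from 1:
1 gray
  4 gray
    9 gray
      3 gray
        2 gray
        2 black
      3 black
      9→2: 2 black — skip
    9 black
    0 gray
      8 gray
        8→3: 3 black — skip
        8→2: 2 black — skip
      8 black
      5 gray
        5→1: 1 is gray → back edge
Back edge closes the cycle 1 → 4 → 0 → 5 → 1; its vertices are {0, 1, 4, 5}.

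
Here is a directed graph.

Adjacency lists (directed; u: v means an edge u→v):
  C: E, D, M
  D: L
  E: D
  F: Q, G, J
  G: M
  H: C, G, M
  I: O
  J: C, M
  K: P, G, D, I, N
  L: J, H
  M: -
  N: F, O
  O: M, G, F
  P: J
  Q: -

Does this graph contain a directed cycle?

DFS with white/gray/black marking, starting from F:
F gray
  Q gray
  Q black
  G gray
    M gray
    M black
  G black
  J gray
    C gray
      E gray
        D gray
          L gray
            L→J: J is gray → back edge
Back edge found, so a cycle exists: J → C → E → D → L → J.

Yes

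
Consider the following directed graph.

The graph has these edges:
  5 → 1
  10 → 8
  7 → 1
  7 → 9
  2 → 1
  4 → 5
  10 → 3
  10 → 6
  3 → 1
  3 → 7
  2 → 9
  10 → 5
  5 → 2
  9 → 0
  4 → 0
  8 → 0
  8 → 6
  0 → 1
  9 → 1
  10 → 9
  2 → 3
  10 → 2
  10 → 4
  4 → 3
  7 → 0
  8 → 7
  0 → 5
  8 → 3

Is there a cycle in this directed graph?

DFS with white/gray/black marking, starting from 2:
2 gray
  3 gray
    1 gray
    1 black
    7 gray
      9 gray
        0 gray
          0→1: 1 black — skip
          5 gray
            5→2: 2 is gray → back edge
Back edge found, so a cycle exists: 2 → 3 → 7 → 9 → 0 → 5 → 2.

Yes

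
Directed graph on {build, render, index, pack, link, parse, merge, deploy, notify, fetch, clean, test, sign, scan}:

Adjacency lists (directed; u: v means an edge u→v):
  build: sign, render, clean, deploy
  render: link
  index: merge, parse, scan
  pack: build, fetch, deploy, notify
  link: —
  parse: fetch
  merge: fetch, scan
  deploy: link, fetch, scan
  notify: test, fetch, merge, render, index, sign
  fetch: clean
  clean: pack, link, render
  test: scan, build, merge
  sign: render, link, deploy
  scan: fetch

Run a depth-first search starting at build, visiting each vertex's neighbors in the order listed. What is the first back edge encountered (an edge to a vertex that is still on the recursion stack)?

DFS from build (visiting each vertex's neighbors in the order listed); mark gray on enter, black on exit:
build gray
  sign gray
    render gray
      link gray
      link black
    render black
    sign→link: link black — skip
    deploy gray
      deploy→link: link black — skip
      fetch gray
        clean gray
          pack gray
            pack→build: build is gray → back edge
First back edge: pack → build.

pack->build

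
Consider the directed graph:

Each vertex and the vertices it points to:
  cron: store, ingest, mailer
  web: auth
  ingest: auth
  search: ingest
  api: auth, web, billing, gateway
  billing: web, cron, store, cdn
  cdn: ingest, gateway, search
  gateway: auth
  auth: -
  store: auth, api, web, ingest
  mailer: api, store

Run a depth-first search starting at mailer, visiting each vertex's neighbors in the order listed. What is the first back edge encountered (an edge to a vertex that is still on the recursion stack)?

store→api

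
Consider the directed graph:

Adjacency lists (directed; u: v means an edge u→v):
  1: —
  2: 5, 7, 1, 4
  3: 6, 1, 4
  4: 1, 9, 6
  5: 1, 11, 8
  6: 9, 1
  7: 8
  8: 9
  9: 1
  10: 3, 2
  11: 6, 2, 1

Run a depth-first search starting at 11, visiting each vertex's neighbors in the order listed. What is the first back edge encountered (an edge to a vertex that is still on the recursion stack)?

DFS from 11 (visiting each vertex's neighbors in the order listed); mark gray on enter, black on exit:
11 gray
  6 gray
    9 gray
      1 gray
      1 black
    9 black
    6→1: 1 black — skip
  6 black
  2 gray
    5 gray
      5→1: 1 black — skip
      5→11: 11 is gray → back edge
First back edge: 5 → 11.

5→11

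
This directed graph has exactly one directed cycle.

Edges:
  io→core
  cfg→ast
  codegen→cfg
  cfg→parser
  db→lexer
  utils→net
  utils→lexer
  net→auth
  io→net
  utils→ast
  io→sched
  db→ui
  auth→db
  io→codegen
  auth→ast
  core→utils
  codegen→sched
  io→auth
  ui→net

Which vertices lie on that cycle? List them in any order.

DFS with gray/black marking from auth:
auth gray
  ast gray
  ast black
  db gray
    ui gray
      net gray
        net→auth: auth is gray → back edge
Back edge closes the cycle auth → db → ui → net → auth; its vertices are {db, ui, net, auth}.

db, ui, net, auth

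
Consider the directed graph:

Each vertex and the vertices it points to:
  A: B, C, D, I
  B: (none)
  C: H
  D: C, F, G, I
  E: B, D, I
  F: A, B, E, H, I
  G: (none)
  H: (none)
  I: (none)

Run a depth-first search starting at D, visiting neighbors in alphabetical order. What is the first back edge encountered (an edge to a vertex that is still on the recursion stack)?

A->D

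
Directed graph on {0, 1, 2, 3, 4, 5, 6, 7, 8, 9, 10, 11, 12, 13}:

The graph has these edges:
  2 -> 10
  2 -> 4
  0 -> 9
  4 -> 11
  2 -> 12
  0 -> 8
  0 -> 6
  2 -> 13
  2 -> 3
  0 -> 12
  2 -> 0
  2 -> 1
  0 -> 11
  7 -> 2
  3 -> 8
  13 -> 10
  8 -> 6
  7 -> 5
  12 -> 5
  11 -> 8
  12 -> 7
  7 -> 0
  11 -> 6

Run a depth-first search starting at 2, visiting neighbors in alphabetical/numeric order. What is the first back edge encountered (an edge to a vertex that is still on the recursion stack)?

DFS from 2 (visiting neighbors in alphabetical/numeric order); mark gray on enter, black on exit:
2 gray
  0 gray
    6 gray
    6 black
    8 gray
      8→6: 6 black — skip
    8 black
    9 gray
    9 black
    11 gray
      11→6: 6 black — skip
      11→8: 8 black — skip
    11 black
    12 gray
      5 gray
      5 black
      7 gray
        7→0: 0 is gray → back edge
First back edge: 7 → 0.

7->0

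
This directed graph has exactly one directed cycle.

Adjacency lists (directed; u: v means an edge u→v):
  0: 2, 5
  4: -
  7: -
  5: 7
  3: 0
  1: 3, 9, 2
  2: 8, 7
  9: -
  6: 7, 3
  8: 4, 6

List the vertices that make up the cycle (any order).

DFS with gray/black marking from 3:
3 gray
  0 gray
    2 gray
      8 gray
        4 gray
        4 black
        6 gray
          7 gray
          7 black
          6→3: 3 is gray → back edge
Back edge closes the cycle 3 → 0 → 2 → 8 → 6 → 3; its vertices are {0, 2, 3, 6, 8}.

0, 2, 3, 6, 8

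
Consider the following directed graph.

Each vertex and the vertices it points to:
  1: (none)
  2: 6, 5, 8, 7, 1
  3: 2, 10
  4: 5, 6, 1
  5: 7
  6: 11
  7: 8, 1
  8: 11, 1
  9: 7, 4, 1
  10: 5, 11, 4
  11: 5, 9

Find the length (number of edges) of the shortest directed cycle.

4

For each vertex v, BFS finds the shortest path from v back to v.
The shortest such closed walk is 11 → 5 → 7 → 8 → 11, length 4.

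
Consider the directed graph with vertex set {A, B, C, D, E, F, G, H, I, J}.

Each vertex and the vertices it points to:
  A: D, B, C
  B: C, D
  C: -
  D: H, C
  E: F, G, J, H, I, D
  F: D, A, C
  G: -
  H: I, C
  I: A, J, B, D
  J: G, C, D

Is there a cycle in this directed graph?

Yes

DFS with white/gray/black marking, starting from A:
A gray
  D gray
    H gray
      I gray
        I→A: A is gray → back edge
Back edge found, so a cycle exists: A → D → H → I → A.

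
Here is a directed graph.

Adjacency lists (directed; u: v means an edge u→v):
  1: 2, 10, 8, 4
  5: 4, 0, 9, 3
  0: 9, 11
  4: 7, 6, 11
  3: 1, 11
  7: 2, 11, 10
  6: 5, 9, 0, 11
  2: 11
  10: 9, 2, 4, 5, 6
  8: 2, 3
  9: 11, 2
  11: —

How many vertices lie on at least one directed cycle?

8

A vertex is on a directed cycle iff it belongs to a strongly connected component of size ≥ 2 (or has a self-loop).
The vertices on cycles are {1, 3, 4, 5, 6, 7, 8, 10} — 8 in total.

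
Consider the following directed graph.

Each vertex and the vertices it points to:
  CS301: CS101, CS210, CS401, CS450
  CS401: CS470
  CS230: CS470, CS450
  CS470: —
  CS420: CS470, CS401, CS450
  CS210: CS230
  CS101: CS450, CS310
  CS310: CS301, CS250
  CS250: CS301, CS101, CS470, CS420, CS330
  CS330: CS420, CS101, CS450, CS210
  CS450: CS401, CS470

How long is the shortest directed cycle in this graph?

For each vertex v, BFS finds the shortest path from v back to v.
The shortest such closed walk is CS250 → CS101 → CS310 → CS250, length 3.

3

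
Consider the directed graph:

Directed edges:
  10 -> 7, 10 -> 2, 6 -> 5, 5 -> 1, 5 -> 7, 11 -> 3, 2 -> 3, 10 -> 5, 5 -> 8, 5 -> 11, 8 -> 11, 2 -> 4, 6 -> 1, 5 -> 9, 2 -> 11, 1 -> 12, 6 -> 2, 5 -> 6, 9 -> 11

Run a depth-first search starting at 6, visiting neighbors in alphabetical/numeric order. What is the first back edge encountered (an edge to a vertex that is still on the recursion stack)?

5->6

DFS from 6 (visiting neighbors in alphabetical/numeric order); mark gray on enter, black on exit:
6 gray
  1 gray
    12 gray
    12 black
  1 black
  2 gray
    3 gray
    3 black
    4 gray
    4 black
    11 gray
      11→3: 3 black — skip
    11 black
  2 black
  5 gray
    5→1: 1 black — skip
    5→6: 6 is gray → back edge
First back edge: 5 → 6.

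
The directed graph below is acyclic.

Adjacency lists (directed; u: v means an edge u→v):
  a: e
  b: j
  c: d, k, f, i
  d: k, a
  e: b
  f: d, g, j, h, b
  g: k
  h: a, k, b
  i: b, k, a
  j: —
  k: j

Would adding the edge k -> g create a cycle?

Yes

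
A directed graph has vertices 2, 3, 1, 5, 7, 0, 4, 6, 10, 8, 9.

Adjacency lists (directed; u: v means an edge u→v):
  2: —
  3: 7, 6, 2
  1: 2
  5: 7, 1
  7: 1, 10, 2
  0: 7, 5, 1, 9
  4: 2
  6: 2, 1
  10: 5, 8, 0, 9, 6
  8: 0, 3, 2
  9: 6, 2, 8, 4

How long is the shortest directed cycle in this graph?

For each vertex v, BFS finds the shortest path from v back to v.
The shortest such closed walk is 10 → 5 → 7 → 10, length 3.

3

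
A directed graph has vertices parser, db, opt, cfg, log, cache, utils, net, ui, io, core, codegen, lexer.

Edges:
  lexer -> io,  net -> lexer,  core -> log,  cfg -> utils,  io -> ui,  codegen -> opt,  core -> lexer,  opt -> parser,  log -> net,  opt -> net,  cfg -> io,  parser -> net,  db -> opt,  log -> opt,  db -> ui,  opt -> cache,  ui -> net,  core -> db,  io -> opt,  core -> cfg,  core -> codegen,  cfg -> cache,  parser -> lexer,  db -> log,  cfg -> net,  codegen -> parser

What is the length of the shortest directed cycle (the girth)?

For each vertex v, BFS finds the shortest path from v back to v.
The shortest such closed walk is lexer → io → ui → net → lexer, length 4.

4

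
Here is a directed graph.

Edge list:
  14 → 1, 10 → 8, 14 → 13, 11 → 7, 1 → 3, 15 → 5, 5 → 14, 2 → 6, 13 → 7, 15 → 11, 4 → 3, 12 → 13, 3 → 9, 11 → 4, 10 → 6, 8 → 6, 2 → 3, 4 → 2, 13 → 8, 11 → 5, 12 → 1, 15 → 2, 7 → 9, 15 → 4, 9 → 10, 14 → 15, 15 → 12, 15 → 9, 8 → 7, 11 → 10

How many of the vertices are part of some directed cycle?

A vertex is on a directed cycle iff it belongs to a strongly connected component of size ≥ 2 (or has a self-loop).
The vertices on cycles are {5, 7, 8, 9, 10, 11, 14, 15} — 8 in total.

8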